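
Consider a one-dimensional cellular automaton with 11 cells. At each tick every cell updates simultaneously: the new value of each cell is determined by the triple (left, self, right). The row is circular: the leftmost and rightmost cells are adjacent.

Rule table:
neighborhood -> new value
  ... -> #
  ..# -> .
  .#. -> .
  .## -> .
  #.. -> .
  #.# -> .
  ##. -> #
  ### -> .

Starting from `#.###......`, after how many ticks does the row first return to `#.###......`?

tick 1: ....#.####.
tick 2: ###......#.
tick 3: ..#.####...
tick 4: #......#.##
tick 5: #.####.....
tick 6: .....#.###.
tick 7: ####.....#.
tick 8: ...#.###...
tick 9: ##.....#.##
tick 10: .#.###.....
tick 11: .....#.####
tick 12: .###......#
tick 13: ...#.####..
tick 14: ##......#.#
tick 15: .#.####....
tick 16: ......#.###
tick 17: .####.....#
tick 18: ....#.###..
tick 19: ###.....#.#
tick 20: ..#.###....
tick 21: #.....#.###
tick 22: #.###......

22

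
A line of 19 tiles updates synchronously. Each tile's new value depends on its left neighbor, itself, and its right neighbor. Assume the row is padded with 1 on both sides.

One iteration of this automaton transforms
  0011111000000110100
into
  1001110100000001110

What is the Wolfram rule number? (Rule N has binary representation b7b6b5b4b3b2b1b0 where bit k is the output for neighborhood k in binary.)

position 3: 111 → 1  (bit 7 = 1)
position 6: 110 → 0  (bit 6 = 0)
position 15: 101 → 1  (bit 5 = 1)
position 0: 100 → 1  (bit 4 = 1)
position 2: 011 → 0  (bit 3 = 0)
position 16: 010 → 1  (bit 2 = 1)
position 1: 001 → 0  (bit 1 = 0)
position 8: 000 → 0  (bit 0 = 0)
bits b7..b0 = 10110100 = 180

180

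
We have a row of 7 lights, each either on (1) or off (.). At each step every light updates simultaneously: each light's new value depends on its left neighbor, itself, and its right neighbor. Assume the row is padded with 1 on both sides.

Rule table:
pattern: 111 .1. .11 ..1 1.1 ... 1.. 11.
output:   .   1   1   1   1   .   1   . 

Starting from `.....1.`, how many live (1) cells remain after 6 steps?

1...111
.1.11..
1111.11
....11.
1..11.1
.111.11
count of 1: 5

5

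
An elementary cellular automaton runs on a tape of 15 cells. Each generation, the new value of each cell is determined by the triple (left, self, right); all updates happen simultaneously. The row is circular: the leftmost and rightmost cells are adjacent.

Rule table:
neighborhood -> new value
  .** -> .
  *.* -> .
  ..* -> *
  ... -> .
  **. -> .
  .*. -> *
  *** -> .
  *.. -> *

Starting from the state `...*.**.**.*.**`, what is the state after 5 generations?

*.**.......*...
*...*.....***.*
.*.***...*.....
**....*.***....
..*..**....*..*

..*..**....*..*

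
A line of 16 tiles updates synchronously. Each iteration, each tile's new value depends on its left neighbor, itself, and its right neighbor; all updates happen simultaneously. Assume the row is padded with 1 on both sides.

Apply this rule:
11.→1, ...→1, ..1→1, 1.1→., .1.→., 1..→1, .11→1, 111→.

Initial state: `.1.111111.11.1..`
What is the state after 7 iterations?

...1....1.11..11
111.1111..11111.
..1.1..1111...1.
11...111..1111..
.11111.1111..111
.1...1.1..1111..
..111...111..111

..111...111..111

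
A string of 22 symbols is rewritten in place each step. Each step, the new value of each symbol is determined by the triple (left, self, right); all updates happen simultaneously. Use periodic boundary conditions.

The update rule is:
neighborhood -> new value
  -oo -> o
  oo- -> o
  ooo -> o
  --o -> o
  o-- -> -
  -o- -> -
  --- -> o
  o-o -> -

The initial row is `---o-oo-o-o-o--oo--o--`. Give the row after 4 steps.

ooo-ooo-ooooooooo-oooo

ooo--oo-------ooo-o--o
ooo-ooo-ooooooooo---oo
ooo-ooo-ooooooooo-oooo
ooo-ooo-ooooooooo-oooo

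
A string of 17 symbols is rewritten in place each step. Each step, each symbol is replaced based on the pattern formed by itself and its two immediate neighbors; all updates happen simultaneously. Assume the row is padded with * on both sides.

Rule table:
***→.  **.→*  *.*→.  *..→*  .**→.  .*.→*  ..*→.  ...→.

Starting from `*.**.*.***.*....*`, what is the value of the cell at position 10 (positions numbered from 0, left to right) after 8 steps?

*

*..*.*...*.**....
**.*.**..*..**...
.*.*..**.**..**..
.*.**..*..**..**.
.*..**.**..**..*.
.**..*..**..**.*.
..**.**..**..*.*.
*..*..**..**.*.*.
position 10 holds *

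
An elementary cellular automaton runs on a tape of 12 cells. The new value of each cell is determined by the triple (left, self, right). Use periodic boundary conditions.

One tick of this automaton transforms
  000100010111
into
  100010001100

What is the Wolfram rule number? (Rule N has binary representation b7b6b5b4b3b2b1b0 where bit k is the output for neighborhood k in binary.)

position 10: 111 → 0  (bit 7 = 0)
position 11: 110 → 0  (bit 6 = 0)
position 8: 101 → 1  (bit 5 = 1)
position 0: 100 → 1  (bit 4 = 1)
position 9: 011 → 1  (bit 3 = 1)
position 3: 010 → 0  (bit 2 = 0)
position 2: 001 → 0  (bit 1 = 0)
position 1: 000 → 0  (bit 0 = 0)
bits b7..b0 = 00111000 = 56

56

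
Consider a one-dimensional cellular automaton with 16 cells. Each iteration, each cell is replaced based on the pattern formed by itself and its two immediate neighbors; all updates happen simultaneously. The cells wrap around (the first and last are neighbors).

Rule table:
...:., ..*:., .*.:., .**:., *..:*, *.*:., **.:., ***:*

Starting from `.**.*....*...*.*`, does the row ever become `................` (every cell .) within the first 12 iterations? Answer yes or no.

.....*....*.....
......*....*....
.......*....*...
........*....*..
.........*....*.
..........*....*
*..........*....
.*..........*...
..*..........*..
...*..........*.
....*..........*
*....*..........
iteration 12 is *....*.........., still not uniform .

no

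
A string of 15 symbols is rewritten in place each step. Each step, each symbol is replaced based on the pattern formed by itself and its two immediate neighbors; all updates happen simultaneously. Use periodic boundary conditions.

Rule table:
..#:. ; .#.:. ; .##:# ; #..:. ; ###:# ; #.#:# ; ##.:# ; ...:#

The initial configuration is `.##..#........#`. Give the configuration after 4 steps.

###....######..
###.##.######..
#############..
#############..

#############..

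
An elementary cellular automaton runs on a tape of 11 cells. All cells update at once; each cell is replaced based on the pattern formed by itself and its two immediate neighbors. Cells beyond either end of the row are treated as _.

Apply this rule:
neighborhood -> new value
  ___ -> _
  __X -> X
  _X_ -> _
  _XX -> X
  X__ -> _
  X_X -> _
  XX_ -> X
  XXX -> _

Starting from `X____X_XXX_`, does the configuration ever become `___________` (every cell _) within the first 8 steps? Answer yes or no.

step 1: ____X__X_X_
step 2: ___X__X____
step 3: __X__X_____
step 4: _X__X______
step 5: X__X_______
step 6: __X________
step 7: _X_________
step 8: X__________
step 8 is X__________, still not uniform _

no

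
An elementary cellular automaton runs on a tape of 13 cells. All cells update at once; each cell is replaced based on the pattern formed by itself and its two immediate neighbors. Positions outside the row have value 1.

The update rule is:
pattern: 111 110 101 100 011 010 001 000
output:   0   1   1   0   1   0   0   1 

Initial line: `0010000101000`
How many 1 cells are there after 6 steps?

5

step 1: 0000110010010
step 2: 0110110000001
step 3: 1111110111101
step 4: 0000011100111
step 5: 0111010100100
step 6: 1101101000000
count of 1: 5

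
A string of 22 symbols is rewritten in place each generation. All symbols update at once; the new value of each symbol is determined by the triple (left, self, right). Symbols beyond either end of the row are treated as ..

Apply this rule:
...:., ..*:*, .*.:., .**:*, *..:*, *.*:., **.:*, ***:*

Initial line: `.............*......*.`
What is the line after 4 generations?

.........*......**..*.

............*.*....*.*
...........*...*..*...
..........*.*.*.**.*..
.........*......**..*.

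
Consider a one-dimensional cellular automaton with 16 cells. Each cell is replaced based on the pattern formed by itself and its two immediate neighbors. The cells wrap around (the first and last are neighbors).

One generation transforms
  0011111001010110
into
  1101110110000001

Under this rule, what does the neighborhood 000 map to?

At position 0 the neighborhood is 000; the next row has 1 there.

1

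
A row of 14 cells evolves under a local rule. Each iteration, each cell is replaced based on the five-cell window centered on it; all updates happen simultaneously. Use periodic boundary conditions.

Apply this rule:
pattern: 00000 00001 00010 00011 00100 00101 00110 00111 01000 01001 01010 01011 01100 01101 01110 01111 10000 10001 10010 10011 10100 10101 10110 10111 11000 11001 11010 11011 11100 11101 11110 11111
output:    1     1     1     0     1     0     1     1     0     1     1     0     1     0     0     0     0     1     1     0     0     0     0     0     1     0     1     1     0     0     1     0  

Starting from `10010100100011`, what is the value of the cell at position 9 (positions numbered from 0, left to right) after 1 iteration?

00101011101010
position 9 holds 0

0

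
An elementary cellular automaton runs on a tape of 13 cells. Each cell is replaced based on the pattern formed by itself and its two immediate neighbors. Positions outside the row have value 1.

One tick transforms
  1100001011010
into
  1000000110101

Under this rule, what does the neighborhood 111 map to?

At position 0 the neighborhood is 111; the next row has 1 there.

1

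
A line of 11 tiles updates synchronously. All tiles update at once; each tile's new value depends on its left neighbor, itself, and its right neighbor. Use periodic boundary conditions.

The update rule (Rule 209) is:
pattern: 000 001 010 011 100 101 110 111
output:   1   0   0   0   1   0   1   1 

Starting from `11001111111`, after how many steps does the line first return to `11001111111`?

11100111111
11110011111
11111001111
11111100111
11111110011
11111111001
11111111100
01111111110
00111111111
10011111111
11001111111

11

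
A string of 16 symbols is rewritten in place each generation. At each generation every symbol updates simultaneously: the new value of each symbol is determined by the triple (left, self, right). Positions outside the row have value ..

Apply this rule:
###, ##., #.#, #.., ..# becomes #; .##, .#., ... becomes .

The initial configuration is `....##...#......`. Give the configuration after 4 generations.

#.#.#.#.##.#.#..

...#.##.#.#.....
..#.#.##.#.#....
.#.#.#.##.#.#...
#.#.#.#.##.#.#..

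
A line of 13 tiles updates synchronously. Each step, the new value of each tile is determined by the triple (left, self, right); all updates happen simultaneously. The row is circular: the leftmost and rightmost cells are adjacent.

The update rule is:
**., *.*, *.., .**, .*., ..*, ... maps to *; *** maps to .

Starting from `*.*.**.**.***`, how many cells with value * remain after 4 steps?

***********..
*.........***
***********..  (repeats step 1; period 2)
step 4: *.........***
count of *: 4

4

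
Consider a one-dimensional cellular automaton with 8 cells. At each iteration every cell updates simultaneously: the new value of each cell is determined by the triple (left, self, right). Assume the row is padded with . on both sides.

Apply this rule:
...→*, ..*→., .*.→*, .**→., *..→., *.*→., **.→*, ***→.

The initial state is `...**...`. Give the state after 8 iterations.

.*..*..*

**..*.**
.*..*..*
.*..*..*  (fixed point — unchanged through iteration 8)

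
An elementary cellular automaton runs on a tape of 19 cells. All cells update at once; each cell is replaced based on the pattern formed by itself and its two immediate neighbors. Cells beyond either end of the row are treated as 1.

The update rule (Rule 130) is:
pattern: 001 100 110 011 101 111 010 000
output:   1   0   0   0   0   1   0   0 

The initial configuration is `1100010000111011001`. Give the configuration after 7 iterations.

1000100001010000010
0001000010000000100
0010000100000001001
0100001000000010010
0000010000000100100
0000100000001001001
0001000000010010010

0001000000010010010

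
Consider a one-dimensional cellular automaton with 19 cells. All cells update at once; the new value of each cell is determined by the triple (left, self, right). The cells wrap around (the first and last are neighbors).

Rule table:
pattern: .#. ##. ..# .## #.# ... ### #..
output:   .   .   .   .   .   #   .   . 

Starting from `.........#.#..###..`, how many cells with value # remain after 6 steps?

8

########..........#
.........########..
########..........#  (repeats step 1; period 2)
step 6: .........########..
count of #: 8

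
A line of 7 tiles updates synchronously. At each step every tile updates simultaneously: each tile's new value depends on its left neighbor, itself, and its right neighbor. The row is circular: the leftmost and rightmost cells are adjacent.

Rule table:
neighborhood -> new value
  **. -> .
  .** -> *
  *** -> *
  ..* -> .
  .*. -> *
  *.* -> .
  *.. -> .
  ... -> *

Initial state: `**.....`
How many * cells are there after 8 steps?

3

*..***.
*..**..
*..*...
*..*.*.
*..*.*.  (fixed point — unchanged through step 8)
count of *: 3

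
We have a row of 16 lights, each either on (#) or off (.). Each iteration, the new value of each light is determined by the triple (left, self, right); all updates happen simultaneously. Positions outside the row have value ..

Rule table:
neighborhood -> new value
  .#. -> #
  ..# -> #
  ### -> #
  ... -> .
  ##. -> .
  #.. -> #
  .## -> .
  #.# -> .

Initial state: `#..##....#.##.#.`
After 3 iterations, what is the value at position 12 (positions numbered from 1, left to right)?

###..#..##....##
.#.#####..#..#..
##..###.#######.
position 12 holds #

#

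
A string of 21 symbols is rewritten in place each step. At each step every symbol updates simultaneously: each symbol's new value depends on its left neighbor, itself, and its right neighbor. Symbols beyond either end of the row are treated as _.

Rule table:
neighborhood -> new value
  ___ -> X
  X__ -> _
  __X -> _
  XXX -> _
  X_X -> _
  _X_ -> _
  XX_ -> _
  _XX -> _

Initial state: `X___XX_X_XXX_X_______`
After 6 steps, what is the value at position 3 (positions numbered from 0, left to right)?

__X____________XXXXXX
X___XXXXXXXXXX_______
__X____________XXXXXX  (repeats step 1; period 2)
step 6: X___XXXXXXXXXX_______
position 3 holds _

_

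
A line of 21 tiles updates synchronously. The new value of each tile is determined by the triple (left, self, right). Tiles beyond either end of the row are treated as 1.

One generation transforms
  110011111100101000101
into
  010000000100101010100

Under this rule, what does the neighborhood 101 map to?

At position 13 the neighborhood is 101; the next row has 0 there.

0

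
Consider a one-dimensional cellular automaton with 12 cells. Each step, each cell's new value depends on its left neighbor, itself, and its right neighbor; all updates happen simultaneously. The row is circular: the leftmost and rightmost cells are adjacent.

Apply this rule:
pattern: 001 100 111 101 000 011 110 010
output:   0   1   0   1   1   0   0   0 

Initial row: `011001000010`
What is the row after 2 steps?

110010000100

000100111001
110010000100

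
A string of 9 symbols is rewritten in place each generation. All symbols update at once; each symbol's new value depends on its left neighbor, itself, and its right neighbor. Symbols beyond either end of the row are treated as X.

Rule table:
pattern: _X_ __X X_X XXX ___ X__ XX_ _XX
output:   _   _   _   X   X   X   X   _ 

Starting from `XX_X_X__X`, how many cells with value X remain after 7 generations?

generation 1: XX____X__
generation 2: XXXXX__X_
generation 3: XXXXXX___
generation 4: XXXXXXXX_
generation 5: XXXXXXXX_  (fixed point — unchanged through generation 7)
count of X: 8

8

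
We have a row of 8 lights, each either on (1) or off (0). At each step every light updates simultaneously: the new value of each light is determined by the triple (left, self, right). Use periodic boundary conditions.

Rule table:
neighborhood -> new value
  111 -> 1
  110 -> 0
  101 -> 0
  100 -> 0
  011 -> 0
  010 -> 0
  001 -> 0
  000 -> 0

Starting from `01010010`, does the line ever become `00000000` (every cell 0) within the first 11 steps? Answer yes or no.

yes

step 1: 00000000
all cells are 0 at step 1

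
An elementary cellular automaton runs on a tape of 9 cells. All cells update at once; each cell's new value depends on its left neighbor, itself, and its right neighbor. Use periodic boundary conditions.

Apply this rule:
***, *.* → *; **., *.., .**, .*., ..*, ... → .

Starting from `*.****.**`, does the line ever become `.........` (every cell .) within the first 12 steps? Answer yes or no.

step 1: .*.**.*.*
step 2: *.*..*.*.
step 3: .*....*.*
step 4: *......*.
step 5: ........*
step 6: .........
all cells are . at step 6

yes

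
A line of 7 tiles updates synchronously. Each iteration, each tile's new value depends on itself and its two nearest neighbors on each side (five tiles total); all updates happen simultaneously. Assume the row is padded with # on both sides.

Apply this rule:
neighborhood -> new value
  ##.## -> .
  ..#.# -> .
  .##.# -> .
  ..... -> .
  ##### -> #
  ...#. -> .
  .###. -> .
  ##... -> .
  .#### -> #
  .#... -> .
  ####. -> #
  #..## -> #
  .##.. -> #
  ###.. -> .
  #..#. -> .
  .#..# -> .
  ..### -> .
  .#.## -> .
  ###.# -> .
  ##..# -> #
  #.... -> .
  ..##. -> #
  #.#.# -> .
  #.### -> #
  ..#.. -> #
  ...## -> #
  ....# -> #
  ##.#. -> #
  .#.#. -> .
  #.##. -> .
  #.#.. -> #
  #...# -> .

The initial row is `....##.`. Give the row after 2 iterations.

##...##

..###..
##...##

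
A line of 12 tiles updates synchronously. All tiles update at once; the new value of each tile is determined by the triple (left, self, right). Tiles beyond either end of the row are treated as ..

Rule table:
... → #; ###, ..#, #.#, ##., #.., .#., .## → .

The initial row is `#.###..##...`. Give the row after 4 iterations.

..........##
#########...
..........##  (repeats iteration 1; period 2)
iteration 4: #########...

#########...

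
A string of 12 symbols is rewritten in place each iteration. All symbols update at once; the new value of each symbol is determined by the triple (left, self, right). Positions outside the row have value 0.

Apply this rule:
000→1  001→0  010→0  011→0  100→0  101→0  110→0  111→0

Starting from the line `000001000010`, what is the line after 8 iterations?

000001000011

iteration 1: 111100011000
iteration 2: 000001000011
iteration 3: 111100011000  (repeats iteration 1; period 2)
iteration 8: 000001000011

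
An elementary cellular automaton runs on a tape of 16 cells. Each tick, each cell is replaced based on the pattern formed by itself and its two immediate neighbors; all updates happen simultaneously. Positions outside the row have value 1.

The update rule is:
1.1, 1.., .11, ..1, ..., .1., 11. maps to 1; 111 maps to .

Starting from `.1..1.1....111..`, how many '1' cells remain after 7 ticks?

tick 1: 111111111111.111
tick 2: ...........111..
tick 3: 111111111111.111  (repeats tick 1; period 2)
tick 7: 111111111111.111
count of 1: 15

15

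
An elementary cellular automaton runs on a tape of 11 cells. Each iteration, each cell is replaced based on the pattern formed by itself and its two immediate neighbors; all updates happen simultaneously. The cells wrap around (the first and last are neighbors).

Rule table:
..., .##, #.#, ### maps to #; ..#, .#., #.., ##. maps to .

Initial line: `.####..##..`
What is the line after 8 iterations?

.###...#..#
###..#.....
##.....###.
#..###.##.#
...##.##.##
.#.#.##.##.
..#.##.##..
#..##.##..#

#..##.##..#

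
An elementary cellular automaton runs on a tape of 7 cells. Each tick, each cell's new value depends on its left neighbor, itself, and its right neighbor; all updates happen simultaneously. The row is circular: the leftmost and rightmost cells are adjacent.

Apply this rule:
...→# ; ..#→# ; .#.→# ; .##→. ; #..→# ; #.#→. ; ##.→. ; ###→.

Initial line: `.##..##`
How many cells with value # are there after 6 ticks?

...##..
###..##
...##..  (repeats tick 1; period 2)
tick 6: ###..##
count of #: 5

5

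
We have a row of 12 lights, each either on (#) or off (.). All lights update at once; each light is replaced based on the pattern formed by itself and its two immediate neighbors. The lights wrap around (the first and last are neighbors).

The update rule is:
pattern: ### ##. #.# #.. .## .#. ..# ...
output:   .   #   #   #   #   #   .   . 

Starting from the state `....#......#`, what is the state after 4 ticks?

#########..#

tick 1: #...##.....#
tick 2: ##..###....#
tick 3: .##.#.##...#
tick 4: #########..#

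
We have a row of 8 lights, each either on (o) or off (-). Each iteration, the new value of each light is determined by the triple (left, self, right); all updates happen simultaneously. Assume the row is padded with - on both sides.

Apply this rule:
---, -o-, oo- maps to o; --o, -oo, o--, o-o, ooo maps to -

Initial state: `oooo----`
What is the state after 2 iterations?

oo-o---o

---o-ooo
oo-o---o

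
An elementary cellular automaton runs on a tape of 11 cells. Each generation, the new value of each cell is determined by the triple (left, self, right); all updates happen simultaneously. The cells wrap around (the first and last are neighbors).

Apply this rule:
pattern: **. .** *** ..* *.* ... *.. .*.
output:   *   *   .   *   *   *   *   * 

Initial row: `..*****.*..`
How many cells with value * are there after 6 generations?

generation 1: ***...*****
generation 2: ..*****....
generation 3: ***...*****  (repeats generation 1; period 2)
generation 6: ..*****....
count of *: 5

5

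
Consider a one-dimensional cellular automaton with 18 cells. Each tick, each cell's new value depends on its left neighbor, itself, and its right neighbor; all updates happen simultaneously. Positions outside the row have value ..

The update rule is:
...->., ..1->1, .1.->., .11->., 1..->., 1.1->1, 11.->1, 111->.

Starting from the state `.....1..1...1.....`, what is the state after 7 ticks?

.1...1............

tick 1: ....1..1...1......
tick 2: ...1..1...1.......
tick 3: ..1..1...1........
tick 4: .1..1...1.........
tick 5: 1..1...1..........
tick 6: ..1...1...........
tick 7: .1...1............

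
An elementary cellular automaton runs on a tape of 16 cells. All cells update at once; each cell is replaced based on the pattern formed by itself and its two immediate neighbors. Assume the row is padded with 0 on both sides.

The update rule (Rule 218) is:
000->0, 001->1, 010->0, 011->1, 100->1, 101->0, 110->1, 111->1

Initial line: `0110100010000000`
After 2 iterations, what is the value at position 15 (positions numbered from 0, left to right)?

1110010101000000
1111100000100000
position 15 holds 0

0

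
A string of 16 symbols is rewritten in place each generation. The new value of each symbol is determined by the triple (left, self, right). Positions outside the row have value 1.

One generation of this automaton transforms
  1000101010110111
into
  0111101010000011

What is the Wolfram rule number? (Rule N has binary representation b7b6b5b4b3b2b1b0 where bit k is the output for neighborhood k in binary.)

position 14: 111 → 1  (bit 7 = 1)
position 0: 110 → 0  (bit 6 = 0)
position 5: 101 → 0  (bit 5 = 0)
position 1: 100 → 1  (bit 4 = 1)
position 10: 011 → 0  (bit 3 = 0)
position 4: 010 → 1  (bit 2 = 1)
position 3: 001 → 1  (bit 1 = 1)
position 2: 000 → 1  (bit 0 = 1)
bits b7..b0 = 10010111 = 151

151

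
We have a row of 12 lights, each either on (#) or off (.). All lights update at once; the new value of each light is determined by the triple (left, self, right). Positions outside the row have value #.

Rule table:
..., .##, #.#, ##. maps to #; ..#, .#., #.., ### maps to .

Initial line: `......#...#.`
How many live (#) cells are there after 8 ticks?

.####...#..#
##..#.#....#
.#...#..##.#
#..#....####
#....##.#...
#.##.###..#.
######.#...#
.....##..#.#
count of #: 4

4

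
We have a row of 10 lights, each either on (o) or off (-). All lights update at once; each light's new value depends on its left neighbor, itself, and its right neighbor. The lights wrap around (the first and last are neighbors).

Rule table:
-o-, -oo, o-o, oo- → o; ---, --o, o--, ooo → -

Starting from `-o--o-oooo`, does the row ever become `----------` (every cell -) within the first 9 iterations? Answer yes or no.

no

oo--ooo--o
-o--o-o--o
oo--ooo--o  (repeats iteration 1; period 2)
iteration 9: oo--ooo--o
iteration 9 is oo--ooo--o, still not uniform -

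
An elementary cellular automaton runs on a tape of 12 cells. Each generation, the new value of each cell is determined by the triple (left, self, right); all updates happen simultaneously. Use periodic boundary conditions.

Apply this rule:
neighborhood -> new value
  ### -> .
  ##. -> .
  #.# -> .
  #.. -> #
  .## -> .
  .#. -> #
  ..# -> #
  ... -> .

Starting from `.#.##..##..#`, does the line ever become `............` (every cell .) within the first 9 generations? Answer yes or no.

no

.#...##..###
.##.#..##...
#...###..#..
##.#...#####
...##.#.....
..#...##....
.###.#..#...
#....#####..
##..#.....##
generation 9 is ##..#.....##, still not uniform .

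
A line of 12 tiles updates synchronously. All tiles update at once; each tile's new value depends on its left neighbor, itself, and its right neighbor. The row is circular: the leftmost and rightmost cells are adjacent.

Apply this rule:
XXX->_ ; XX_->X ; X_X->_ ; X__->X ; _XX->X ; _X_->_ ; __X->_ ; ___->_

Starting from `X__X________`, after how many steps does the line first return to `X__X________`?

12

_X__X_______
__X__X______
___X__X_____
____X__X____
_____X__X___
______X__X__
_______X__X_
________X__X
X________X__
_X________X_
__X________X
X__X________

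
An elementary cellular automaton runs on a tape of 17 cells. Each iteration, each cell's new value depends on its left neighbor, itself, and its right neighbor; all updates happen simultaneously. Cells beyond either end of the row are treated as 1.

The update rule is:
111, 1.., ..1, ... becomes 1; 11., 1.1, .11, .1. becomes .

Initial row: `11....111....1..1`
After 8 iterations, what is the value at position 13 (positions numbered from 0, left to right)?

1.1111.1.1111.11.
...11.....11.....
111..11111..11111
11.11.111.11.1111
1......1......111
.111111.111111.11
..1111...1111...1
11.11.111.11.111.
position 13 holds 1

1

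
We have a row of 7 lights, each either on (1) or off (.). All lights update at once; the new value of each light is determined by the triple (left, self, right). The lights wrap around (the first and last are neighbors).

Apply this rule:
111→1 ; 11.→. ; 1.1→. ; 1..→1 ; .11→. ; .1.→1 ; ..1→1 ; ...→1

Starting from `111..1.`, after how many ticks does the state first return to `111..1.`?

7

tick 1: .1.111.
tick 2: 11..1.1
tick 3: 1.111..
tick 4: 1..1.11
tick 5: .111..1
tick 6: ..1.111
tick 7: 111..1.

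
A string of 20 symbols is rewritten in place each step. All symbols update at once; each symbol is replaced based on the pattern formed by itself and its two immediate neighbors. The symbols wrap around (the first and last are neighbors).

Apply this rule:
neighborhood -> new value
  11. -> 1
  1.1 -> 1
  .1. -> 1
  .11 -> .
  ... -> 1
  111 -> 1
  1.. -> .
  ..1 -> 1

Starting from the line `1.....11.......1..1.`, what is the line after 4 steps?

1111.111111.1111111.

1.1111.1.1111111.111
11.111111.1111111.11
111.111111.1111111.1
1111.111111.1111111.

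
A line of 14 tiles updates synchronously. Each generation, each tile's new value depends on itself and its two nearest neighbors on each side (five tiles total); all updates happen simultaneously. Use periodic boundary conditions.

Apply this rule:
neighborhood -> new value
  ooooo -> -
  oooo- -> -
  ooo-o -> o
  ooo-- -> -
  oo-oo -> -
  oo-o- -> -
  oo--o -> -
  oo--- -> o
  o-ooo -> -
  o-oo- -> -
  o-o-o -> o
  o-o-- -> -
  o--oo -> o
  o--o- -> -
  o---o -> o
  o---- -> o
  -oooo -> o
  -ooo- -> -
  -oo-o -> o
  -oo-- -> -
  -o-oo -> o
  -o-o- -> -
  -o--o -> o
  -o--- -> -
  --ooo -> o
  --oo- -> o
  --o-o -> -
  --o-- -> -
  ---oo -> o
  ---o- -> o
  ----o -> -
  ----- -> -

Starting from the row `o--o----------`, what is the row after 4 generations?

-o---o-------o
---oo--o----o-
o-oo-----o-o--
-o--oo--o---o-

-o--oo--o---o-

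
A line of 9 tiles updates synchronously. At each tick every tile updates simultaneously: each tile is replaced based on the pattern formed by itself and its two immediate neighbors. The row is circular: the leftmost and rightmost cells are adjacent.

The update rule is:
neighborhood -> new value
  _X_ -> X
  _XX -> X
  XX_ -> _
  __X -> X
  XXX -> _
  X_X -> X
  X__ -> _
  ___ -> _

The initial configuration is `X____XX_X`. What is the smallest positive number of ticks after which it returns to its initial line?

9

tick 1: ____XX_XX
tick 2: ___XX_XX_
tick 3: __XX_XX__
tick 4: _XX_XX___
tick 5: XX_XX____
tick 6: X_XX____X
tick 7: _XX____XX
tick 8: XX____XX_
tick 9: X____XX_X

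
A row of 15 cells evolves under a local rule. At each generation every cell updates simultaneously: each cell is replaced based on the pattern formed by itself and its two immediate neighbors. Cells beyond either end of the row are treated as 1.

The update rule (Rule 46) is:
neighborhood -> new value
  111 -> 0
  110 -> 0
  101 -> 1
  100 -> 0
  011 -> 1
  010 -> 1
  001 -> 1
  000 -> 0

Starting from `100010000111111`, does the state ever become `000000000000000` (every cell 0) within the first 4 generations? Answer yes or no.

no

000110001100000
001100011000001
011000110000011
110001100000110
generation 4 is 110001100000110, still not uniform 0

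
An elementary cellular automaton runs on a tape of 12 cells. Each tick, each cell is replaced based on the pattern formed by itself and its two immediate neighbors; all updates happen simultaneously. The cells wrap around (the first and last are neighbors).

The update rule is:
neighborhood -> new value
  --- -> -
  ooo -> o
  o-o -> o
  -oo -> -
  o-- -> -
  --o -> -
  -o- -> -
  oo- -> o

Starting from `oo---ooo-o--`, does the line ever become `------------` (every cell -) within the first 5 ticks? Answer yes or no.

yes

-o----ooo---
-------oo---
--------o---
------------
all cells are - at tick 4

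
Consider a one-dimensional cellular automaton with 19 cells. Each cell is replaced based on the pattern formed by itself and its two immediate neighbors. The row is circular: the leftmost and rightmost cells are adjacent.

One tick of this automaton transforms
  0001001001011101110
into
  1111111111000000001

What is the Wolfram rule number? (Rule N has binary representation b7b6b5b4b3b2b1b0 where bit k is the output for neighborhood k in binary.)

23

position 12: 111 → 0  (bit 7 = 0)
position 13: 110 → 0  (bit 6 = 0)
position 10: 101 → 0  (bit 5 = 0)
position 4: 100 → 1  (bit 4 = 1)
position 11: 011 → 0  (bit 3 = 0)
position 3: 010 → 1  (bit 2 = 1)
position 2: 001 → 1  (bit 1 = 1)
position 0: 000 → 1  (bit 0 = 1)
bits b7..b0 = 00010111 = 23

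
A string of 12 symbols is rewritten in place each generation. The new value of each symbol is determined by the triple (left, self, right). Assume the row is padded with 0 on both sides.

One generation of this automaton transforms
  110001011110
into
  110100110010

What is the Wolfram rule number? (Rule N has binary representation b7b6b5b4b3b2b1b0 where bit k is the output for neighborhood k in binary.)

105

position 8: 111 → 0  (bit 7 = 0)
position 1: 110 → 1  (bit 6 = 1)
position 6: 101 → 1  (bit 5 = 1)
position 2: 100 → 0  (bit 4 = 0)
position 0: 011 → 1  (bit 3 = 1)
position 5: 010 → 0  (bit 2 = 0)
position 4: 001 → 0  (bit 1 = 0)
position 3: 000 → 1  (bit 0 = 1)
bits b7..b0 = 01101001 = 105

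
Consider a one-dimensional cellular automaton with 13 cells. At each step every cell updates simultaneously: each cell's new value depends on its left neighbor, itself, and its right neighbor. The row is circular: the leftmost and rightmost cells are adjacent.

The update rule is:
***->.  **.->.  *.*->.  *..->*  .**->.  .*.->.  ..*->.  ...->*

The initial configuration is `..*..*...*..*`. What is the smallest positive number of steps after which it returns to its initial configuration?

step 1: *..*..**..*..
step 2: .*..*...*..*.
step 3: ..*..**..*..*
step 4: *..*...*..*..
step 5: .*..**..*..*.
step 6: ..*...*..*..*
step 7: *..**..*..*..
step 8: .*...*..*..*.
step 9: ..**..*..*..*
step 10: *...*..*..*..
step 11: .**..*..*..*.
step 12: ...*..*..*..*
step 13: **..*..*..*..
step 14: ..*..*..*..*.
step 15: *..*..*..*..*
step 16: .*..*..*..*..
step 17: ..*..*..*..**
step 18: *..*..*..*...
step 19: .*..*..*..**.
step 20: ..*..*..*...*
step 21: *..*..*..**..
step 22: .*..*..*...*.
step 23: ..*..*..**..*
step 24: *..*..*...*..
step 25: .*..*..**..*.
step 26: ..*..*...*..*

26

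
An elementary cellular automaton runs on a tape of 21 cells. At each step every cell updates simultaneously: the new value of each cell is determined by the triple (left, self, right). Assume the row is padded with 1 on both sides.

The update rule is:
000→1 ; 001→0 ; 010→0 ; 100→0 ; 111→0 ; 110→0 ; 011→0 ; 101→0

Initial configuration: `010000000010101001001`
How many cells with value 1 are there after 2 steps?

000111111000000000000
010000000011111111110
count of 1: 11

11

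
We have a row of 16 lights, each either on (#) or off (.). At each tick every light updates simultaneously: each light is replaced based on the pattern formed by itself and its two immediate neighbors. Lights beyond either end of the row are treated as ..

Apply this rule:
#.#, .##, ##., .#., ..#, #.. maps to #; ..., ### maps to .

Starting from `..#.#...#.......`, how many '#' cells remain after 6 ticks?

10

.#####.###......
##...###.##.....
###.##.#####....
#.######...##...
###....##.####..
#.##..#####..##.
count of #: 10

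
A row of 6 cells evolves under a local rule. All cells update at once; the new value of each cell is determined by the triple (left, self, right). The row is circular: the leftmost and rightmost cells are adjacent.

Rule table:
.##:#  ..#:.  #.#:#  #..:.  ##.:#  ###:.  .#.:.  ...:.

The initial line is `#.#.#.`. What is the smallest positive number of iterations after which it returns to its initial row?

.#.#.#
#.#.#.

2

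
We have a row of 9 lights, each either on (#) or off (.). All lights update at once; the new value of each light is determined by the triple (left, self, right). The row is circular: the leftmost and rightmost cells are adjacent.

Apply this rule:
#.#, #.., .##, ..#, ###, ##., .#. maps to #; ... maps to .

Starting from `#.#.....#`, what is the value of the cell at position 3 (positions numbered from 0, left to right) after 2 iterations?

#

####...##
#####.###
position 3 holds #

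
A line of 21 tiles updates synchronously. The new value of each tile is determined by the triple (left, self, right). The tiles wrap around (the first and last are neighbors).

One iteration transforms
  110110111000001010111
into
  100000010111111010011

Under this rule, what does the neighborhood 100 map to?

1

At position 9 the neighborhood is 100; the next row has 1 there.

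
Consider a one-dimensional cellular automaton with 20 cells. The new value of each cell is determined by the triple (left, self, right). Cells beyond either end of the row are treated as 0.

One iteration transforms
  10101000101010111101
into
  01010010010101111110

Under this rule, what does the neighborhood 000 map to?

1

At position 6 the neighborhood is 000; the next row has 1 there.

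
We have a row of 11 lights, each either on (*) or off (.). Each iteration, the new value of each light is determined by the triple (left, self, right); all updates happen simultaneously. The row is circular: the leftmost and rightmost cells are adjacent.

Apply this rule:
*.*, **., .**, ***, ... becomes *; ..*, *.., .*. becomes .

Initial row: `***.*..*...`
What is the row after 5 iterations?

********..*

****.....*.
****.***..*
********..*
********..*  (fixed point — unchanged through iteration 5)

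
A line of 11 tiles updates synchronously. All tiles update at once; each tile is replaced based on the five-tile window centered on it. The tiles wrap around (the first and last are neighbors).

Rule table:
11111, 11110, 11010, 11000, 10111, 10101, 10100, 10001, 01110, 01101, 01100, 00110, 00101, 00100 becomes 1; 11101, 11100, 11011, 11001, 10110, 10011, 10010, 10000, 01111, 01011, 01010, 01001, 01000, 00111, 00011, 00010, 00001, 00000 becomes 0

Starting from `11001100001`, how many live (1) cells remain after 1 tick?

4

10001110000
count of 1: 4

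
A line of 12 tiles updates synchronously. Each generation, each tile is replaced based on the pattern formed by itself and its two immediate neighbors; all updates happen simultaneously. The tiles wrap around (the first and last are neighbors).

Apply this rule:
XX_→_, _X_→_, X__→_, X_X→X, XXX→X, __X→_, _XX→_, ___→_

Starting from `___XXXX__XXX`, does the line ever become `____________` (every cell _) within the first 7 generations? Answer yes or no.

yes

____XX____X_
____________
all cells are _ at generation 2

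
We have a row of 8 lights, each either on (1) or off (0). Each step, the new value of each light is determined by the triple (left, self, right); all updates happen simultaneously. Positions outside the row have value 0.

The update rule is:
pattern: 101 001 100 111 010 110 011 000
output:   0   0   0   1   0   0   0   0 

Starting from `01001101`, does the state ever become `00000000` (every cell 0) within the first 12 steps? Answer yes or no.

step 1: 00000000
all cells are 0 at step 1

yes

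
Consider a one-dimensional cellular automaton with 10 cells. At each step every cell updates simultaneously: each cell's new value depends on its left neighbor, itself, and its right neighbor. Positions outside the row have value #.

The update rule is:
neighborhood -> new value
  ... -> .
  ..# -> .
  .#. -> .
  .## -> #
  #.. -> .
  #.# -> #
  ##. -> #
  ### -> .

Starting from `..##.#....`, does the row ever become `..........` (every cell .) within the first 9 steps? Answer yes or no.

yes

..###.....
..#.#.....
...#......
..........
all cells are . at step 4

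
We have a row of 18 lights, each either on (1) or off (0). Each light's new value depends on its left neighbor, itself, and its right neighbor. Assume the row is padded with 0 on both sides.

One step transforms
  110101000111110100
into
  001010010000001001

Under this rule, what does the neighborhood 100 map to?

0

At position 6 the neighborhood is 100; the next row has 0 there.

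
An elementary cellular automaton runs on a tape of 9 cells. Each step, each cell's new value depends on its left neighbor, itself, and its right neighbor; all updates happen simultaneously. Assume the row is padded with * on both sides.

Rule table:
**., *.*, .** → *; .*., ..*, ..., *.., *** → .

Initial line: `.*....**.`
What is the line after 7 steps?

*........

step 1: *.....***
step 2: *.....*..
step 3: *........
step 4: *........  (fixed point — unchanged through step 7)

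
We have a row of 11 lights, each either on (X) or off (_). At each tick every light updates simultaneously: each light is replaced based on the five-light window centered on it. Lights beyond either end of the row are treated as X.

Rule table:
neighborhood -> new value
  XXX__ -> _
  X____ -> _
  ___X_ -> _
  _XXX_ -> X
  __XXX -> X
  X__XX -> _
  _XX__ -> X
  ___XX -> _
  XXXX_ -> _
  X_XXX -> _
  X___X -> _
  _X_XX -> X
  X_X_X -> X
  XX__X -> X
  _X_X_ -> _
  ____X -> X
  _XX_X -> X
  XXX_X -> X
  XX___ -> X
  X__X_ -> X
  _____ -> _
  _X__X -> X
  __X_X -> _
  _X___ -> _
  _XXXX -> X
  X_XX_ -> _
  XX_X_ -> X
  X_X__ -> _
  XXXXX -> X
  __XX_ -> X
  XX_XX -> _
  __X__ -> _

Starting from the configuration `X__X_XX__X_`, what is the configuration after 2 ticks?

__XXXX_XX__

_XX_X_XXX_X
__XXXX_XX__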